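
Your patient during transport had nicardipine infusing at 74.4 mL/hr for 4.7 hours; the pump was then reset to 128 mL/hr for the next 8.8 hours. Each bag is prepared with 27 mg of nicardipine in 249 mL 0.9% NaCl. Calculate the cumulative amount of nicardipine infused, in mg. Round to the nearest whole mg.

Concentration = 27 mg ÷ 249 mL = 0.1084337 mg/mL
Stage 1: 74.4 mL/hr × 4.7 hr = 349.68 mL → 349.68 mL × 0.1084337 mg/mL = 37.91711 mg
Stage 2: 128 mL/hr × 8.8 hr = 1126.4 mL → 1126.4 mL × 0.1084337 mg/mL = 122.1398 mg
Total = 37.91711 + 122.1398 = 160.0569 mg

160 mg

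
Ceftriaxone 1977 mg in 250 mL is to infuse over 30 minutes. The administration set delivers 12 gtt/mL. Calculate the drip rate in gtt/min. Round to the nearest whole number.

100 gtt/min

250 mL ÷ (30 min) = 8.333333 mL/min
8.333333 mL/min × 12 gtt/mL = 100 gtt/min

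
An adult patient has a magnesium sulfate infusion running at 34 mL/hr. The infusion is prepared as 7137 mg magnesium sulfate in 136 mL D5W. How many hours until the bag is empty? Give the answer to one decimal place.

4.0 hours

Duration = 136 mL ÷ 34 mL/hr = 4 hr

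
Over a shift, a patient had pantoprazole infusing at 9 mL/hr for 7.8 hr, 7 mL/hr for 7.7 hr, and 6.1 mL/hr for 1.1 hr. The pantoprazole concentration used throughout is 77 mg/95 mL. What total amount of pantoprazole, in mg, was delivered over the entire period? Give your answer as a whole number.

106 mg

Concentration = 77 mg ÷ 95 mL = 0.8105263 mg/mL
Stage 1: 9 mL/hr × 7.8 hr = 70.2 mL → 70.2 mL × 0.8105263 mg/mL = 56.89895 mg
Stage 2: 7 mL/hr × 7.7 hr = 53.9 mL → 53.9 mL × 0.8105263 mg/mL = 43.68737 mg
Stage 3: 6.1 mL/hr × 1.1 hr = 6.71 mL → 6.71 mL × 0.8105263 mg/mL = 5.438632 mg
Total = 56.89895 + 43.68737 + 5.438632 = 106.0249 mg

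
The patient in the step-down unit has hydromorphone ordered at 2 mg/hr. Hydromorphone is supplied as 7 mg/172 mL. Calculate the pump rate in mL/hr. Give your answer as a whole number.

49 mL/hr

Concentration = 7 mg ÷ 172 mL = 0.04069767 mg/mL
Rate = 2 mg/hr ÷ 0.04069767 mg/mL = 49.14286 mL/hr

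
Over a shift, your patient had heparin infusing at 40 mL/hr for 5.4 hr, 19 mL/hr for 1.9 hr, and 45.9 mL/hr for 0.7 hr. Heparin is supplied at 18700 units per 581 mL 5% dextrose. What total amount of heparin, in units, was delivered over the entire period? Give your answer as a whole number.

Concentration = 18700 units ÷ 581 mL = 32.18589 units/mL
Stage 1: 40 mL/hr × 5.4 hr = 216 mL → 216 mL × 32.18589 units/mL = 6952.151 units
Stage 2: 19 mL/hr × 1.9 hr = 36.1 mL → 36.1 mL × 32.18589 units/mL = 1161.91 units
Stage 3: 45.9 mL/hr × 0.7 hr = 32.13 mL → 32.13 mL × 32.18589 units/mL = 1034.133 units
Total = 6952.151 + 1161.91 + 1034.133 = 9148.194 units

9148 units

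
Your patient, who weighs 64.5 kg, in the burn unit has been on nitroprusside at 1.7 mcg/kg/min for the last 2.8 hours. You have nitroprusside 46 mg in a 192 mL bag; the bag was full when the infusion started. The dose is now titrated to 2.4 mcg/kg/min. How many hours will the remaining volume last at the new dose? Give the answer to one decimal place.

Initial rate:
Dose = 1.7 mcg/kg/min × 64.5 kg = 109.65 mcg/min
109.65 mcg/min × 60 min/hr = 6579 mcg/hr
Concentration = 46 mg ÷ 192 mL = 0.2395833 mg/mL = 239.5833 mcg/mL
Rate = 6579 mcg/hr ÷ 239.5833 mcg/mL = 27.46017 mL/hr
Volume infused so far = 27.46017 mL/hr × 2.8 hr = 76.88849 mL
Volume remaining = 192 − 76.88849 = 115.1115 mL
New rate:
Dose = 2.4 mcg/kg/min × 64.5 kg = 154.8 mcg/min
154.8 mcg/min × 60 min/hr = 9288 mcg/hr
Rate = 9288 mcg/hr ÷ 239.5833 mcg/mL = 38.7673 mL/hr
Time remaining = 115.1115 mL ÷ 38.7673 mL/hr = 2.969294 hr

3.0 hours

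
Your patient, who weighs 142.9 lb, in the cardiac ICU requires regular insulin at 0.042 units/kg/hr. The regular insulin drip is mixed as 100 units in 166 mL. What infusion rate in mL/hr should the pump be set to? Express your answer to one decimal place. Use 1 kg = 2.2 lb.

Weight = 142.9 lb ÷ 2.2 lb/kg = 64.95455 kg
Dose = 0.042 units/kg/hr × 64.95455 kg = 2.728091 units/hr
Concentration = 100 units ÷ 166 mL = 0.6024096 units/mL
Rate = 2.728091 units/hr ÷ 0.6024096 units/mL = 4.528631 mL/hr

4.5 mL/hr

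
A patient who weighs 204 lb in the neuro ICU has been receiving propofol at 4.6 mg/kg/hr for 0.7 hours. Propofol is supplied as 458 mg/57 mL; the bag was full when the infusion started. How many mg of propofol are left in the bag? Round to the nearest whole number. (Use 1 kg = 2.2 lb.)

Weight = 204 lb ÷ 2.2 lb/kg = 92.72727 kg
Dose = 4.6 mg/kg/hr × 92.72727 kg = 426.5455 mg/hr
Concentration = 458 mg ÷ 57 mL = 8.035088 mg/mL
Rate = 426.5455 mg/hr ÷ 8.035088 mg/mL = 53.08535 mL/hr
Volume infused = 53.08535 mL/hr × 0.7 hr = 37.15975 mL
Volume remaining = 57 − 37.15975 = 19.84025 mL
Drug remaining = 19.84025 mL × 8.035088 mg/mL = 159.4182 mg

159 mg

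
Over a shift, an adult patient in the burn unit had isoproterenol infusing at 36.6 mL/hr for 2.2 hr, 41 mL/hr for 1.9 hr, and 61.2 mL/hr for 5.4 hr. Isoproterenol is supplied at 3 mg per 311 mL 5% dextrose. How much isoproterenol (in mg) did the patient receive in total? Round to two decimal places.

Concentration = 3 mg ÷ 311 mL = 0.009646302 mg/mL
Stage 1: 36.6 mL/hr × 2.2 hr = 80.52 mL → 80.52 mL × 0.009646302 mg/mL = 0.7767203 mg
Stage 2: 41 mL/hr × 1.9 hr = 77.9 mL → 77.9 mL × 0.009646302 mg/mL = 0.7514469 mg
Stage 3: 61.2 mL/hr × 5.4 hr = 330.48 mL → 330.48 mL × 0.009646302 mg/mL = 3.18791 mg
Total = 0.7767203 + 0.7514469 + 3.18791 = 4.716077 mg

4.72 mg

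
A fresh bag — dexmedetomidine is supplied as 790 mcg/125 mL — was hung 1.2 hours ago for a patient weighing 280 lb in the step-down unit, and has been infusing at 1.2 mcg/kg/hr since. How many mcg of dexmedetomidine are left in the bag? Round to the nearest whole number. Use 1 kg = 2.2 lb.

607 mcg

Weight = 280 lb ÷ 2.2 lb/kg = 127.2727 kg
Dose = 1.2 mcg/kg/hr × 127.2727 kg = 152.7273 mcg/hr
Concentration = 790 mcg ÷ 125 mL = 6.32 mcg/mL
Rate = 152.7273 mcg/hr ÷ 6.32 mcg/mL = 24.16571 mL/hr
Volume infused = 24.16571 mL/hr × 1.2 hr = 28.99885 mL
Volume remaining = 125 − 28.99885 = 96.00115 mL
Drug remaining = 96.00115 mL × 6.32 mcg/mL = 606.7273 mcg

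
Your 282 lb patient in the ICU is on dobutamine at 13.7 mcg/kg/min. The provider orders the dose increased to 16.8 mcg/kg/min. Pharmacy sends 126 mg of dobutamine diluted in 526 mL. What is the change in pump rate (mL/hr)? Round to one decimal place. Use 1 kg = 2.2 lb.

At the current dose:
Weight = 282 lb ÷ 2.2 lb/kg = 128.1818 kg
Dose = 13.7 mcg/kg/min × 128.1818 kg = 1756.091 mcg/min
1756.091 mcg/min × 60 min/hr = 105365.5 mcg/hr
Concentration = 126 mg ÷ 526 mL = 0.2395437 mg/mL = 239.5437 mcg/mL
Rate = 105365.5 mcg/hr ÷ 239.5437 mcg/mL = 439.859 mL/hr
At the new dose:
Dose = 16.8 mcg/kg/min × 128.1818 kg = 2153.455 mcg/min
2153.455 mcg/min × 60 min/hr = 129207.3 mcg/hr
Rate = 129207.3 mcg/hr ÷ 239.5437 mcg/mL = 539.3891 mL/hr
Change = 539.3891 − 439.859 = 99.53013 mL/hr → 99.53013 mL/hr increase

99.5 mL/hr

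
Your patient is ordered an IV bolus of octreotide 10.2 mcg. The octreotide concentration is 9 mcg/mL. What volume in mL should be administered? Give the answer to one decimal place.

Volume = 10.2 mcg ÷ 9 mcg/mL = 1.133333 mL

1.1 mL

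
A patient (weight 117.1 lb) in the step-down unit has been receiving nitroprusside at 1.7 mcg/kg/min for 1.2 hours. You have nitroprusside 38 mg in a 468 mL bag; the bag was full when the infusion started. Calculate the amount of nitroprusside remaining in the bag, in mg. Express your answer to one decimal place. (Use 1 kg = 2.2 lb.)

31.5 mg

Weight = 117.1 lb ÷ 2.2 lb/kg = 53.22727 kg
Dose = 1.7 mcg/kg/min × 53.22727 kg = 90.48636 mcg/min
90.48636 mcg/min × 60 min/hr = 5429.182 mcg/hr
Concentration = 38 mg ÷ 468 mL = 0.08119658 mg/mL = 81.19658 mcg/mL
Rate = 5429.182 mcg/hr ÷ 81.19658 mcg/mL = 66.86466 mL/hr
Volume infused = 66.86466 mL/hr × 1.2 hr = 80.23759 mL
Volume remaining = 468 − 80.23759 = 387.7624 mL
Drug remaining = 387.7624 mL × 81.19658 mcg/mL = 31484.98 mcg = 31.48498 mg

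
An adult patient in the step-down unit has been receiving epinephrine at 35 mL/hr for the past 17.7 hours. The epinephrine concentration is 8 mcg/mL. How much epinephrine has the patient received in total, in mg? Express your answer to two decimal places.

Drug rate = 35 mL/hr × 8 mcg/mL = 280 mcg/hr
Total = 280 mcg/hr × 17.7 hr = 4956 mcg = 4.956 mg

4.96 mg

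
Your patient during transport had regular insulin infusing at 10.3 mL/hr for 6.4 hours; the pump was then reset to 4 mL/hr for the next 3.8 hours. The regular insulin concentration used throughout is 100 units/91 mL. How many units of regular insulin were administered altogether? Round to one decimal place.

Concentration = 100 units ÷ 91 mL = 1.098901 units/mL
Stage 1: 10.3 mL/hr × 6.4 hr = 65.92 mL → 65.92 mL × 1.098901 units/mL = 72.43956 units
Stage 2: 4 mL/hr × 3.8 hr = 15.2 mL → 15.2 mL × 1.098901 units/mL = 16.7033 units
Total = 72.43956 + 16.7033 = 89.14286 units

89.1 units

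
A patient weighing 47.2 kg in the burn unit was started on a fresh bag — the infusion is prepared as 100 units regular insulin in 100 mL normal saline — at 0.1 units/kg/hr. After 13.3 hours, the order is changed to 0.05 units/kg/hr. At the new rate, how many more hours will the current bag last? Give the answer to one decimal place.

15.8 hours

Initial rate:
Dose = 0.1 units/kg/hr × 47.2 kg = 4.72 units/hr
Concentration = 100 units ÷ 100 mL = 1 units/mL
Rate = 4.72 units/hr ÷ 1 units/mL = 4.72 mL/hr
Volume infused so far = 4.72 mL/hr × 13.3 hr = 62.776 mL
Volume remaining = 100 − 62.776 = 37.224 mL
New rate:
Dose = 0.05 units/kg/hr × 47.2 kg = 2.36 units/hr
Rate = 2.36 units/hr ÷ 1 units/mL = 2.36 mL/hr
Time remaining = 37.224 mL ÷ 2.36 mL/hr = 15.77288 hr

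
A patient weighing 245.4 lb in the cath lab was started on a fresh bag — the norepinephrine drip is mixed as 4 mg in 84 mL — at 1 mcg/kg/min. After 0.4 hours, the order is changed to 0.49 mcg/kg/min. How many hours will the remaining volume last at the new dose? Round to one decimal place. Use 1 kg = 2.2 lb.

Initial rate:
Weight = 245.4 lb ÷ 2.2 lb/kg = 111.5455 kg
Dose = 1 mcg/kg/min × 111.5455 kg = 111.5455 mcg/min
111.5455 mcg/min × 60 min/hr = 6692.727 mcg/hr
Concentration = 4 mg ÷ 84 mL = 0.04761905 mg/mL = 47.61905 mcg/mL
Rate = 6692.727 mcg/hr ÷ 47.61905 mcg/mL = 140.5473 mL/hr
Volume infused so far = 140.5473 mL/hr × 0.4 hr = 56.21891 mL
Volume remaining = 84 − 56.21891 = 27.78109 mL
New rate:
Dose = 0.49 mcg/kg/min × 111.5455 kg = 54.65727 mcg/min
54.65727 mcg/min × 60 min/hr = 3279.436 mcg/hr
Rate = 3279.436 mcg/hr ÷ 47.61905 mcg/mL = 68.86816 mL/hr
Time remaining = 27.78109 mL ÷ 68.86816 mL/hr = 0.4033953 hr

0.4 hours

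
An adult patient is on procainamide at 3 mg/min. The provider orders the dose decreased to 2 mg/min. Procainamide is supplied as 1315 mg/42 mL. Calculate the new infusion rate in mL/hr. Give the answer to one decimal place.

2 mg/min × 60 min/hr = 120 mg/hr
Concentration = 1315 mg ÷ 42 mL = 31.30952 mg/mL
Rate = 120 mg/hr ÷ 31.30952 mg/mL = 3.8327 mL/hr

3.8 mL/hr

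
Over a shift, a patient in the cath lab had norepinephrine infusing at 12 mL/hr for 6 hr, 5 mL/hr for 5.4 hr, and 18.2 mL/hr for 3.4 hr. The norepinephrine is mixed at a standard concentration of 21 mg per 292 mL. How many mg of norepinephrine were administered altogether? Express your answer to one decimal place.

Concentration = 21 mg ÷ 292 mL = 0.07191781 mg/mL
Stage 1: 12 mL/hr × 6 hr = 72 mL → 72 mL × 0.07191781 mg/mL = 5.178082 mg
Stage 2: 5 mL/hr × 5.4 hr = 27 mL → 27 mL × 0.07191781 mg/mL = 1.941781 mg
Stage 3: 18.2 mL/hr × 3.4 hr = 61.88 mL → 61.88 mL × 0.07191781 mg/mL = 4.450274 mg
Total = 5.178082 + 1.941781 + 4.450274 = 11.57014 mg

11.6 mg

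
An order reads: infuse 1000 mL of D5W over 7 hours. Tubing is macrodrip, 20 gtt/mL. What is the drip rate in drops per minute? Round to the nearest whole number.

1000 mL ÷ (7 hr × 60 = 420 min) = 2.380952 mL/min
2.380952 mL/min × 20 gtt/mL = 47.61905 gtt/min

48 gtt/min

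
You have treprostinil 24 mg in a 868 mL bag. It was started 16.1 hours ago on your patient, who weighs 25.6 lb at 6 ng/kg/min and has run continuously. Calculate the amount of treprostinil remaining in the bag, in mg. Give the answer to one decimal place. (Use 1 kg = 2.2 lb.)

Weight = 25.6 lb ÷ 2.2 lb/kg = 11.63636 kg
Dose = 6 ng/kg/min × 11.63636 kg = 69.81818 ng/min
69.81818 ng/min × 60 min/hr = 4189.091 ng/hr
Concentration = 24 mg ÷ 868 mL = 0.02764977 mg/mL = 27649.77 ng/mL
Rate = 4189.091 ng/hr ÷ 27649.77 ng/mL = 0.1515055 mL/hr
Volume infused = 0.1515055 mL/hr × 16.1 hr = 2.439238 mL
Volume remaining = 868 − 2.439238 = 865.5608 mL
Drug remaining = 865.5608 mL × 27649.77 ng/mL = 23932556 ng = 23.93256 mg

23.9 mg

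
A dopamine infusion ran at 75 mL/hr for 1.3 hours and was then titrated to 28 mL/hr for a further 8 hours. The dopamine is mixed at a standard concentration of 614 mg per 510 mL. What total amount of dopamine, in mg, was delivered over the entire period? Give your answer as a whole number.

387 mg

Concentration = 614 mg ÷ 510 mL = 1.203922 mg/mL
Stage 1: 75 mL/hr × 1.3 hr = 97.5 mL → 97.5 mL × 1.203922 mg/mL = 117.3824 mg
Stage 2: 28 mL/hr × 8 hr = 224 mL → 224 mL × 1.203922 mg/mL = 269.6784 mg
Total = 117.3824 + 269.6784 = 387.0608 mg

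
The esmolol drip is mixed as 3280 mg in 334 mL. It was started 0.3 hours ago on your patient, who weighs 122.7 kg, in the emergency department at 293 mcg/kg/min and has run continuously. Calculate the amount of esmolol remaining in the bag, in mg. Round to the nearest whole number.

Dose = 293 mcg/kg/min × 122.7 kg = 35951.1 mcg/min
35951.1 mcg/min × 60 min/hr = 2157066 mcg/hr
Concentration = 3280 mg ÷ 334 mL = 9.820359 mg/mL = 9820.359 mcg/mL
Rate = 2157066 mcg/hr ÷ 9820.359 mcg/mL = 219.6525 mL/hr
Volume infused = 219.6525 mL/hr × 0.3 hr = 65.89574 mL
Volume remaining = 334 − 65.89574 = 268.1043 mL
Drug remaining = 268.1043 mL × 9820.359 mcg/mL = 2632880 mcg = 2632.88 mg

2633 mg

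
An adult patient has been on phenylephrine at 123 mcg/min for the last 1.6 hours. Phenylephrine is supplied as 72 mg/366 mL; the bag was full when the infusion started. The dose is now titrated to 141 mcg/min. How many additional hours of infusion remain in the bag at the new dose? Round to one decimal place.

Initial rate:
123 mcg/min × 60 min/hr = 7380 mcg/hr
Concentration = 72 mg ÷ 366 mL = 0.1967213 mg/mL = 196.7213 mcg/mL
Rate = 7380 mcg/hr ÷ 196.7213 mcg/mL = 37.515 mL/hr
Volume infused so far = 37.515 mL/hr × 1.6 hr = 60.024 mL
Volume remaining = 366 − 60.024 = 305.976 mL
New rate:
141 mcg/min × 60 min/hr = 8460 mcg/hr
Rate = 8460 mcg/hr ÷ 196.7213 mcg/mL = 43.005 mL/hr
Time remaining = 305.976 mL ÷ 43.005 mL/hr = 7.114894 hr

7.1 hours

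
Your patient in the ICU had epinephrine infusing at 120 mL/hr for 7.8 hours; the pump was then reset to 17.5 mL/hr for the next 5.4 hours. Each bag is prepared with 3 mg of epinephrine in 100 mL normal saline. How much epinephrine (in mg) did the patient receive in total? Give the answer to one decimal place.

Concentration = 3 mg ÷ 100 mL = 0.03 mg/mL
Stage 1: 120 mL/hr × 7.8 hr = 936 mL → 936 mL × 0.03 mg/mL = 28.08 mg
Stage 2: 17.5 mL/hr × 5.4 hr = 94.5 mL → 94.5 mL × 0.03 mg/mL = 2.835 mg
Total = 28.08 + 2.835 = 30.915 mg

30.9 mg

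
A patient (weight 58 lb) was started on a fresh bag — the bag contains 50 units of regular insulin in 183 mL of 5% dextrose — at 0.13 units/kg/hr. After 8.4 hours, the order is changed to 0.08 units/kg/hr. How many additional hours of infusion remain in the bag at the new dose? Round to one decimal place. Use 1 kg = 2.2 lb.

10.1 hours

Initial rate:
Weight = 58 lb ÷ 2.2 lb/kg = 26.36364 kg
Dose = 0.13 units/kg/hr × 26.36364 kg = 3.427273 units/hr
Concentration = 50 units ÷ 183 mL = 0.273224 units/mL
Rate = 3.427273 units/hr ÷ 0.273224 units/mL = 12.54382 mL/hr
Volume infused so far = 12.54382 mL/hr × 8.4 hr = 105.3681 mL
Volume remaining = 183 − 105.3681 = 77.63193 mL
New rate:
Dose = 0.08 units/kg/hr × 26.36364 kg = 2.109091 units/hr
Rate = 2.109091 units/hr ÷ 0.273224 units/mL = 7.719273 mL/hr
Time remaining = 77.63193 mL ÷ 7.719273 mL/hr = 10.0569 hr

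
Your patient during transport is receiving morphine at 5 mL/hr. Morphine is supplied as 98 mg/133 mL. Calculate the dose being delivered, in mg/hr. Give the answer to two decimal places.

3.68 mg/hr

Concentration = 98 mg ÷ 133 mL = 0.7368421 mg/mL
Drug rate = 5 mL/hr × 0.7368421 mg/mL = 3.684211 mg/hr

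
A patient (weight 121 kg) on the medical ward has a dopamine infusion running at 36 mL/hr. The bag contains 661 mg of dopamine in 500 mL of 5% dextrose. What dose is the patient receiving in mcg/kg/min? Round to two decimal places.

Concentration = 661 mg ÷ 500 mL = 1.322 mg/mL = 1322 mcg/mL
Drug rate = 36 mL/hr × 1322 mcg/mL = 47592 mcg/hr
47592 mcg/hr ÷ 60 min/hr = 793.2 mcg/min
793.2 mcg/min ÷ 121 kg = 6.555372 mcg/kg/min

6.56 mcg/kg/min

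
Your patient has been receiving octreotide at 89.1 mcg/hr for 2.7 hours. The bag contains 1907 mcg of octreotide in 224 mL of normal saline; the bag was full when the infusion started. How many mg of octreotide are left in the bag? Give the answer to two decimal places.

Concentration = 1907 mcg ÷ 224 mL = 8.513393 mcg/mL
Rate = 89.1 mcg/hr ÷ 8.513393 mcg/mL = 10.46586 mL/hr
Volume infused = 10.46586 mL/hr × 2.7 hr = 28.25783 mL
Volume remaining = 224 − 28.25783 = 195.7422 mL
Drug remaining = 195.7422 mL × 8.513393 mcg/mL = 1666.43 mcg = 1.66643 mg

1.67 mg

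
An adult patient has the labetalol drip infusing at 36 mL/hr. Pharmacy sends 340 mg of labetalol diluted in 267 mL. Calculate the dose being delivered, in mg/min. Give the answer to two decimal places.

Concentration = 340 mg ÷ 267 mL = 1.273408 mg/mL
Drug rate = 36 mL/hr × 1.273408 mg/mL = 45.8427 mg/hr
45.8427 mg/hr ÷ 60 min/hr = 0.7640449 mg/min

0.76 mg/min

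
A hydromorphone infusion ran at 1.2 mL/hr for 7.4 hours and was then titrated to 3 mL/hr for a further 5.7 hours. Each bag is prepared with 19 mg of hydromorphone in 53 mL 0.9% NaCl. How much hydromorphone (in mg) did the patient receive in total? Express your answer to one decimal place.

9.3 mg

Concentration = 19 mg ÷ 53 mL = 0.3584906 mg/mL
Stage 1: 1.2 mL/hr × 7.4 hr = 8.88 mL → 8.88 mL × 0.3584906 mg/mL = 3.183396 mg
Stage 2: 3 mL/hr × 5.7 hr = 17.1 mL → 17.1 mL × 0.3584906 mg/mL = 6.130189 mg
Total = 3.183396 + 6.130189 = 9.313585 mg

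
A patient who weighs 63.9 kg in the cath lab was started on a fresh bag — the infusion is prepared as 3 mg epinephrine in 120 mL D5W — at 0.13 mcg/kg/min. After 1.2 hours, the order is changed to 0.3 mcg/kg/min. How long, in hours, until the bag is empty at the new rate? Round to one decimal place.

2.1 hours

Initial rate:
Dose = 0.13 mcg/kg/min × 63.9 kg = 8.307 mcg/min
8.307 mcg/min × 60 min/hr = 498.42 mcg/hr
Concentration = 3 mg ÷ 120 mL = 0.025 mg/mL = 25 mcg/mL
Rate = 498.42 mcg/hr ÷ 25 mcg/mL = 19.9368 mL/hr
Volume infused so far = 19.9368 mL/hr × 1.2 hr = 23.92416 mL
Volume remaining = 120 − 23.92416 = 96.07584 mL
New rate:
Dose = 0.3 mcg/kg/min × 63.9 kg = 19.17 mcg/min
19.17 mcg/min × 60 min/hr = 1150.2 mcg/hr
Rate = 1150.2 mcg/hr ÷ 25 mcg/mL = 46.008 mL/hr
Time remaining = 96.07584 mL ÷ 46.008 mL/hr = 2.088242 hr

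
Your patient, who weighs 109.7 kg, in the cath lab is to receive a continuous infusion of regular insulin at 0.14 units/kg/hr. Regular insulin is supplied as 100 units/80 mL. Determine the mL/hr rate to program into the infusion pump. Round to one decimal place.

Dose = 0.14 units/kg/hr × 109.7 kg = 15.358 units/hr
Concentration = 100 units ÷ 80 mL = 1.25 units/mL
Rate = 15.358 units/hr ÷ 1.25 units/mL = 12.2864 mL/hr

12.3 mL/hr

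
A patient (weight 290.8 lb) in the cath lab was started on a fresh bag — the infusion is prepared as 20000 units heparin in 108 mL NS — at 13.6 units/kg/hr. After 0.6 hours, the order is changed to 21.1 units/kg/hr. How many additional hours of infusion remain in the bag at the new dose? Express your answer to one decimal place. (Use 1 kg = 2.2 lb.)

Initial rate:
Weight = 290.8 lb ÷ 2.2 lb/kg = 132.1818 kg
Dose = 13.6 units/kg/hr × 132.1818 kg = 1797.673 units/hr
Concentration = 20000 units ÷ 108 mL = 185.1852 units/mL
Rate = 1797.673 units/hr ÷ 185.1852 units/mL = 9.707433 mL/hr
Volume infused so far = 9.707433 mL/hr × 0.6 hr = 5.82446 mL
Volume remaining = 108 − 5.82446 = 102.1755 mL
New rate:
Dose = 21.1 units/kg/hr × 132.1818 kg = 2789.036 units/hr
Rate = 2789.036 units/hr ÷ 185.1852 units/mL = 15.0608 mL/hr
Time remaining = 102.1755 mL ÷ 15.0608 mL/hr = 6.784206 hr

6.8 hours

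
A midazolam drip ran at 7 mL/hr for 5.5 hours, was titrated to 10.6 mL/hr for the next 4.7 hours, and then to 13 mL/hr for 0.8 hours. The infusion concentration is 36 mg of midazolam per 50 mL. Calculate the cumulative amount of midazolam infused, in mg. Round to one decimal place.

71.1 mg

Concentration = 36 mg ÷ 50 mL = 0.72 mg/mL
Stage 1: 7 mL/hr × 5.5 hr = 38.5 mL → 38.5 mL × 0.72 mg/mL = 27.72 mg
Stage 2: 10.6 mL/hr × 4.7 hr = 49.82 mL → 49.82 mL × 0.72 mg/mL = 35.8704 mg
Stage 3: 13 mL/hr × 0.8 hr = 10.4 mL → 10.4 mL × 0.72 mg/mL = 7.488 mg
Total = 27.72 + 35.8704 + 7.488 = 71.0784 mg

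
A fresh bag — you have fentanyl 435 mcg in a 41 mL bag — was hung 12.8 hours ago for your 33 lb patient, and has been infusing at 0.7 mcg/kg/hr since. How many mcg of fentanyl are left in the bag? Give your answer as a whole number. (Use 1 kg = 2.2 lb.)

301 mcg

Weight = 33 lb ÷ 2.2 lb/kg = 15 kg
Dose = 0.7 mcg/kg/hr × 15 kg = 10.5 mcg/hr
Concentration = 435 mcg ÷ 41 mL = 10.60976 mcg/mL
Rate = 10.5 mcg/hr ÷ 10.60976 mcg/mL = 0.9896552 mL/hr
Volume infused = 0.9896552 mL/hr × 12.8 hr = 12.66759 mL
Volume remaining = 41 − 12.66759 = 28.33241 mL
Drug remaining = 28.33241 mL × 10.60976 mcg/mL = 300.6 mcg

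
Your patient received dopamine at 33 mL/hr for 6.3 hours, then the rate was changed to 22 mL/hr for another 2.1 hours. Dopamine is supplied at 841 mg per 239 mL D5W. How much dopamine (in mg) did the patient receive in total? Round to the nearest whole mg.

Concentration = 841 mg ÷ 239 mL = 3.518828 mg/mL
Stage 1: 33 mL/hr × 6.3 hr = 207.9 mL → 207.9 mL × 3.518828 mg/mL = 731.5644 mg
Stage 2: 22 mL/hr × 2.1 hr = 46.2 mL → 46.2 mL × 3.518828 mg/mL = 162.5699 mg
Total = 731.5644 + 162.5699 = 894.1343 mg

894 mg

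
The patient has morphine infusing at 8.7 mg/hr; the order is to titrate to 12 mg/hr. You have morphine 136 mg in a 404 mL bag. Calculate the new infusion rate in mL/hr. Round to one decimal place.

Concentration = 136 mg ÷ 404 mL = 0.3366337 mg/mL
Rate = 12 mg/hr ÷ 0.3366337 mg/mL = 35.64706 mL/hr

35.6 mL/hr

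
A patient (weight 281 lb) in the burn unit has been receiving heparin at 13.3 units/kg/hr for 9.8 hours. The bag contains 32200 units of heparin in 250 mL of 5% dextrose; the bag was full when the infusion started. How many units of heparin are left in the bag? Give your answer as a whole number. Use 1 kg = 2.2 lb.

15552 units

Weight = 281 lb ÷ 2.2 lb/kg = 127.7273 kg
Dose = 13.3 units/kg/hr × 127.7273 kg = 1698.773 units/hr
Concentration = 32200 units ÷ 250 mL = 128.8 units/mL
Rate = 1698.773 units/hr ÷ 128.8 units/mL = 13.18923 mL/hr
Volume infused = 13.18923 mL/hr × 9.8 hr = 129.2544 mL
Volume remaining = 250 − 129.2544 = 120.7456 mL
Drug remaining = 120.7456 mL × 128.8 units/mL = 15552.03 units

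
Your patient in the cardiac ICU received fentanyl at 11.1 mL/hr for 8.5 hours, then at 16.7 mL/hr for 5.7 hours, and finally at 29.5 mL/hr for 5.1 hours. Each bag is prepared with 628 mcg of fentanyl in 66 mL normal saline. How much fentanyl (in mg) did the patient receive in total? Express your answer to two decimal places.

3.24 mg

Concentration = 628 mcg ÷ 66 mL = 9.515152 mcg/mL
Stage 1: 11.1 mL/hr × 8.5 hr = 94.35 mL → 94.35 mL × 9.515152 mcg/mL = 897.7545 mcg
Stage 2: 16.7 mL/hr × 5.7 hr = 95.19 mL → 95.19 mL × 9.515152 mcg/mL = 905.7473 mcg
Stage 3: 29.5 mL/hr × 5.1 hr = 150.45 mL → 150.45 mL × 9.515152 mcg/mL = 1431.555 mcg
Total = 897.7545 + 905.7473 + 1431.555 = 3235.056 mcg = 3.235056 mg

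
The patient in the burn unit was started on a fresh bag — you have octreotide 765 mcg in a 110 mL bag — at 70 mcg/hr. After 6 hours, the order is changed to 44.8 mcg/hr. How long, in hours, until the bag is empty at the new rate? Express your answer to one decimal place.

Initial rate:
Concentration = 765 mcg ÷ 110 mL = 6.954545 mcg/mL
Rate = 70 mcg/hr ÷ 6.954545 mcg/mL = 10.06536 mL/hr
Volume infused so far = 10.06536 mL/hr × 6 hr = 60.39216 mL
Volume remaining = 110 − 60.39216 = 49.60784 mL
New rate:
Rate = 44.8 mcg/hr ÷ 6.954545 mcg/mL = 6.44183 mL/hr
Time remaining = 49.60784 mL ÷ 6.44183 mL/hr = 7.700893 hr

7.7 hours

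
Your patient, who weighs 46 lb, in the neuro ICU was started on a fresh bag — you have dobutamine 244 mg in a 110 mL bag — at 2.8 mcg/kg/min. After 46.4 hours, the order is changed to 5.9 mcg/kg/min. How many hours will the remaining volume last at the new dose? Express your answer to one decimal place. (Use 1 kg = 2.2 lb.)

Initial rate:
Weight = 46 lb ÷ 2.2 lb/kg = 20.90909 kg
Dose = 2.8 mcg/kg/min × 20.90909 kg = 58.54545 mcg/min
58.54545 mcg/min × 60 min/hr = 3512.727 mcg/hr
Concentration = 244 mg ÷ 110 mL = 2.218182 mg/mL = 2218.182 mcg/mL
Rate = 3512.727 mcg/hr ÷ 2218.182 mcg/mL = 1.583607 mL/hr
Volume infused so far = 1.583607 mL/hr × 46.4 hr = 73.47934 mL
Volume remaining = 110 − 73.47934 = 36.52066 mL
New rate:
Dose = 5.9 mcg/kg/min × 20.90909 kg = 123.3636 mcg/min
123.3636 mcg/min × 60 min/hr = 7401.818 mcg/hr
Rate = 7401.818 mcg/hr ÷ 2218.182 mcg/mL = 3.336885 mL/hr
Time remaining = 36.52066 mL ÷ 3.336885 mL/hr = 10.94453 hr

10.9 hours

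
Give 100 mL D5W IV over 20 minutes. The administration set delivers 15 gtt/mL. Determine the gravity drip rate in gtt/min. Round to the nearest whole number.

100 mL ÷ (20 min) = 5 mL/min
5 mL/min × 15 gtt/mL = 75 gtt/min

75 gtt/min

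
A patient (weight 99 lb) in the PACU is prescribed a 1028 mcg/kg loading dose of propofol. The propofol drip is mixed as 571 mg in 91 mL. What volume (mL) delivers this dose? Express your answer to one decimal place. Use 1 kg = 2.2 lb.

Weight = 99 lb ÷ 2.2 lb/kg = 45 kg
Dose = 1028 mcg/kg × 45 kg = 46260 mcg
Concentration = 571 mg ÷ 91 mL = 6.274725 mg/mL = 6274.725 mcg/mL
Volume = 46260 mcg ÷ 6274.725 mcg/mL = 7.372434 mL

7.4 mL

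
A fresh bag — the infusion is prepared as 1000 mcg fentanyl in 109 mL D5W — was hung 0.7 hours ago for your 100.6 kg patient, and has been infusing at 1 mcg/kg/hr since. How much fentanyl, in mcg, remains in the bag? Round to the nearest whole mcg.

930 mcg

Dose = 1 mcg/kg/hr × 100.6 kg = 100.6 mcg/hr
Concentration = 1000 mcg ÷ 109 mL = 9.174312 mcg/mL
Rate = 100.6 mcg/hr ÷ 9.174312 mcg/mL = 10.9654 mL/hr
Volume infused = 10.9654 mL/hr × 0.7 hr = 7.67578 mL
Volume remaining = 109 − 7.67578 = 101.3242 mL
Drug remaining = 101.3242 mL × 9.174312 mcg/mL = 929.58 mcg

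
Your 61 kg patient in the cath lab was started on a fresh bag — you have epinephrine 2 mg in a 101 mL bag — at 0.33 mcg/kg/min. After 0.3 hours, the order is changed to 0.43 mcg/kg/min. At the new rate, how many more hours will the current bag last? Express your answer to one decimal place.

Initial rate:
Dose = 0.33 mcg/kg/min × 61 kg = 20.13 mcg/min
20.13 mcg/min × 60 min/hr = 1207.8 mcg/hr
Concentration = 2 mg ÷ 101 mL = 0.01980198 mg/mL = 19.80198 mcg/mL
Rate = 1207.8 mcg/hr ÷ 19.80198 mcg/mL = 60.9939 mL/hr
Volume infused so far = 60.9939 mL/hr × 0.3 hr = 18.29817 mL
Volume remaining = 101 − 18.29817 = 82.70183 mL
New rate:
Dose = 0.43 mcg/kg/min × 61 kg = 26.23 mcg/min
26.23 mcg/min × 60 min/hr = 1573.8 mcg/hr
Rate = 1573.8 mcg/hr ÷ 19.80198 mcg/mL = 79.4769 mL/hr
Time remaining = 82.70183 mL ÷ 79.4769 mL/hr = 1.040577 hr

1.0 hours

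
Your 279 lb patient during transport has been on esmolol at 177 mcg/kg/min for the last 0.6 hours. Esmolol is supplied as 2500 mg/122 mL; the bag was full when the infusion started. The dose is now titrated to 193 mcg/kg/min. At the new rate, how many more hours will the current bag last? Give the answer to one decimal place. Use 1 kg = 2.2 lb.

Initial rate:
Weight = 279 lb ÷ 2.2 lb/kg = 126.8182 kg
Dose = 177 mcg/kg/min × 126.8182 kg = 22446.82 mcg/min
22446.82 mcg/min × 60 min/hr = 1346809 mcg/hr
Concentration = 2500 mg ÷ 122 mL = 20.4918 mg/mL = 20491.8 mcg/mL
Rate = 1346809 mcg/hr ÷ 20491.8 mcg/mL = 65.72428 mL/hr
Volume infused so far = 65.72428 mL/hr × 0.6 hr = 39.43457 mL
Volume remaining = 122 − 39.43457 = 82.56543 mL
New rate:
Dose = 193 mcg/kg/min × 126.8182 kg = 24475.91 mcg/min
24475.91 mcg/min × 60 min/hr = 1468555 mcg/hr
Rate = 1468555 mcg/hr ÷ 20491.8 mcg/mL = 71.66546 mL/hr
Time remaining = 82.56543 mL ÷ 71.66546 mL/hr = 1.152095 hr

1.2 hours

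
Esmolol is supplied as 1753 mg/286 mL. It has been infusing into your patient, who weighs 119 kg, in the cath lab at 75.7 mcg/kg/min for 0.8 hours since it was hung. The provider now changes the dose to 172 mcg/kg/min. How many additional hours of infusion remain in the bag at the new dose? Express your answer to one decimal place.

Initial rate:
Dose = 75.7 mcg/kg/min × 119 kg = 9008.3 mcg/min
9008.3 mcg/min × 60 min/hr = 540498 mcg/hr
Concentration = 1753 mg ÷ 286 mL = 6.129371 mg/mL = 6129.371 mcg/mL
Rate = 540498 mcg/hr ÷ 6129.371 mcg/mL = 88.18165 mL/hr
Volume infused so far = 88.18165 mL/hr × 0.8 hr = 70.54532 mL
Volume remaining = 286 − 70.54532 = 215.4547 mL
New rate:
Dose = 172 mcg/kg/min × 119 kg = 20468 mcg/min
20468 mcg/min × 60 min/hr = 1228080 mcg/hr
Rate = 1228080 mcg/hr ÷ 6129.371 mcg/mL = 200.3599 mL/hr
Time remaining = 215.4547 mL ÷ 200.3599 mL/hr = 1.075338 hr

1.1 hours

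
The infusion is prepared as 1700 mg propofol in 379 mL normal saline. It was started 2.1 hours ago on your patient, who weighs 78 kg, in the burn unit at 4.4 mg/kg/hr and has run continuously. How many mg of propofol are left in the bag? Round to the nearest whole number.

Dose = 4.4 mg/kg/hr × 78 kg = 343.2 mg/hr
Concentration = 1700 mg ÷ 379 mL = 4.485488 mg/mL
Rate = 343.2 mg/hr ÷ 4.485488 mg/mL = 76.51341 mL/hr
Volume infused = 76.51341 mL/hr × 2.1 hr = 160.6782 mL
Volume remaining = 379 − 160.6782 = 218.3218 mL
Drug remaining = 218.3218 mL × 4.485488 mg/mL = 979.28 mg

979 mg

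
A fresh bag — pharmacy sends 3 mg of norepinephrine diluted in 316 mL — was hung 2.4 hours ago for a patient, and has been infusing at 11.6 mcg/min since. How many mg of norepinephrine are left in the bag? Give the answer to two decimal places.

1.33 mg

11.6 mcg/min × 60 min/hr = 696 mcg/hr
Concentration = 3 mg ÷ 316 mL = 0.009493671 mg/mL = 9.493671 mcg/mL
Rate = 696 mcg/hr ÷ 9.493671 mcg/mL = 73.312 mL/hr
Volume infused = 73.312 mL/hr × 2.4 hr = 175.9488 mL
Volume remaining = 316 − 175.9488 = 140.0512 mL
Drug remaining = 140.0512 mL × 9.493671 mcg/mL = 1329.6 mcg = 1.3296 mg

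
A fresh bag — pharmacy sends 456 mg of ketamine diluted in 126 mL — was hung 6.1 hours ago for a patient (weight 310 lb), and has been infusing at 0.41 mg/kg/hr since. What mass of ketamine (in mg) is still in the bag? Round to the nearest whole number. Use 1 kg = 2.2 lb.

104 mg

Weight = 310 lb ÷ 2.2 lb/kg = 140.9091 kg
Dose = 0.41 mg/kg/hr × 140.9091 kg = 57.77273 mg/hr
Concentration = 456 mg ÷ 126 mL = 3.619048 mg/mL
Rate = 57.77273 mg/hr ÷ 3.619048 mg/mL = 15.96352 mL/hr
Volume infused = 15.96352 mL/hr × 6.1 hr = 97.37745 mL
Volume remaining = 126 − 97.37745 = 28.62255 mL
Drug remaining = 28.62255 mL × 3.619048 mg/mL = 103.5864 mg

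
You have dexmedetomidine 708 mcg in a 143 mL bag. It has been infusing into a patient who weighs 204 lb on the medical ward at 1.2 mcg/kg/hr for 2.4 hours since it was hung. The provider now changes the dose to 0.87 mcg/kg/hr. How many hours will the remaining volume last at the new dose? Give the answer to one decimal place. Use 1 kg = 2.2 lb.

Initial rate:
Weight = 204 lb ÷ 2.2 lb/kg = 92.72727 kg
Dose = 1.2 mcg/kg/hr × 92.72727 kg = 111.2727 mcg/hr
Concentration = 708 mcg ÷ 143 mL = 4.951049 mcg/mL
Rate = 111.2727 mcg/hr ÷ 4.951049 mcg/mL = 22.47458 mL/hr
Volume infused so far = 22.47458 mL/hr × 2.4 hr = 53.93898 mL
Volume remaining = 143 − 53.93898 = 89.06102 mL
New rate:
Dose = 0.87 mcg/kg/hr × 92.72727 kg = 80.67273 mcg/hr
Rate = 80.67273 mcg/hr ÷ 4.951049 mcg/mL = 16.29407 mL/hr
Time remaining = 89.06102 mL ÷ 16.29407 mL/hr = 5.465855 hr

5.5 hours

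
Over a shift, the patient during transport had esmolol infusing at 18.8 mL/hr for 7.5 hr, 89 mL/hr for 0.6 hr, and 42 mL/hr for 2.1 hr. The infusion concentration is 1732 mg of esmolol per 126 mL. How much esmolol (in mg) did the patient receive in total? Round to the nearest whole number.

3885 mg

Concentration = 1732 mg ÷ 126 mL = 13.74603 mg/mL
Stage 1: 18.8 mL/hr × 7.5 hr = 141 mL → 141 mL × 13.74603 mg/mL = 1938.19 mg
Stage 2: 89 mL/hr × 0.6 hr = 53.4 mL → 53.4 mL × 13.74603 mg/mL = 734.0381 mg
Stage 3: 42 mL/hr × 2.1 hr = 88.2 mL → 88.2 mL × 13.74603 mg/mL = 1212.4 mg
Total = 1938.19 + 734.0381 + 1212.4 = 3884.629 mg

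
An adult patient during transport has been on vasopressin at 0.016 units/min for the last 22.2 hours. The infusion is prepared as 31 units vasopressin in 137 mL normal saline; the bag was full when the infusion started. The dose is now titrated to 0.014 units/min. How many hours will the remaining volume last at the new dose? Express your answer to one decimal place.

Initial rate:
0.016 units/min × 60 min/hr = 0.96 units/hr
Concentration = 31 units ÷ 137 mL = 0.2262774 units/mL
Rate = 0.96 units/hr ÷ 0.2262774 units/mL = 4.242581 mL/hr
Volume infused so far = 4.242581 mL/hr × 22.2 hr = 94.18529 mL
Volume remaining = 137 − 94.18529 = 42.81471 mL
New rate:
0.014 units/min × 60 min/hr = 0.84 units/hr
Rate = 0.84 units/hr ÷ 0.2262774 units/mL = 3.712258 mL/hr
Time remaining = 42.81471 mL ÷ 3.712258 mL/hr = 11.53333 hr

11.5 hours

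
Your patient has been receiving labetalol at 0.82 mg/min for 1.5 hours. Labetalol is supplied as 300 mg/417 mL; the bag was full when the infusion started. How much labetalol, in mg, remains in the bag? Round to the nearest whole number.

226 mg

0.82 mg/min × 60 min/hr = 49.2 mg/hr
Concentration = 300 mg ÷ 417 mL = 0.7194245 mg/mL
Rate = 49.2 mg/hr ÷ 0.7194245 mg/mL = 68.388 mL/hr
Volume infused = 68.388 mL/hr × 1.5 hr = 102.582 mL
Volume remaining = 417 − 102.582 = 314.418 mL
Drug remaining = 314.418 mL × 0.7194245 mg/mL = 226.2 mg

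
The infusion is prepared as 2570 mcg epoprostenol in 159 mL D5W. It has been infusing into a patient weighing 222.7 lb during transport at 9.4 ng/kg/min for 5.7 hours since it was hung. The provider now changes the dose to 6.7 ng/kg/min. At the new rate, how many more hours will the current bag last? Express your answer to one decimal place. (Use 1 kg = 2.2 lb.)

Initial rate:
Weight = 222.7 lb ÷ 2.2 lb/kg = 101.2273 kg
Dose = 9.4 ng/kg/min × 101.2273 kg = 951.5364 ng/min
951.5364 ng/min × 60 min/hr = 57092.18 ng/hr
Concentration = 2570 mcg ÷ 159 mL = 16.16352 mcg/mL = 16163.52 ng/mL
Rate = 57092.18 ng/hr ÷ 16163.52 ng/mL = 3.532162 mL/hr
Volume infused so far = 3.532162 mL/hr × 5.7 hr = 20.13332 mL
Volume remaining = 159 − 20.13332 = 138.8667 mL
New rate:
Dose = 6.7 ng/kg/min × 101.2273 kg = 678.2227 ng/min
678.2227 ng/min × 60 min/hr = 40693.36 ng/hr
Rate = 40693.36 ng/hr ÷ 16163.52 ng/mL = 2.517605 mL/hr
Time remaining = 138.8667 mL ÷ 2.517605 mL/hr = 55.15825 hr

55.2 hours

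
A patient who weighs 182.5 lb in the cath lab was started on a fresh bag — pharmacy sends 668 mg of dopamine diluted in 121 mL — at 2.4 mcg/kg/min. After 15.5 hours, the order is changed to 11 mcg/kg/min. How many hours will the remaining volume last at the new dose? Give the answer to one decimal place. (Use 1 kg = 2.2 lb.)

8.8 hours

Initial rate:
Weight = 182.5 lb ÷ 2.2 lb/kg = 82.95455 kg
Dose = 2.4 mcg/kg/min × 82.95455 kg = 199.0909 mcg/min
199.0909 mcg/min × 60 min/hr = 11945.45 mcg/hr
Concentration = 668 mg ÷ 121 mL = 5.520661 mg/mL = 5520.661 mcg/mL
Rate = 11945.45 mcg/hr ÷ 5520.661 mcg/mL = 2.163772 mL/hr
Volume infused so far = 2.163772 mL/hr × 15.5 hr = 33.53847 mL
Volume remaining = 121 − 33.53847 = 87.46153 mL
New rate:
Dose = 11 mcg/kg/min × 82.95455 kg = 912.5 mcg/min
912.5 mcg/min × 60 min/hr = 54750 mcg/hr
Rate = 54750 mcg/hr ÷ 5520.661 mcg/mL = 9.91729 mL/hr
Time remaining = 87.46153 mL ÷ 9.91729 mL/hr = 8.819095 hr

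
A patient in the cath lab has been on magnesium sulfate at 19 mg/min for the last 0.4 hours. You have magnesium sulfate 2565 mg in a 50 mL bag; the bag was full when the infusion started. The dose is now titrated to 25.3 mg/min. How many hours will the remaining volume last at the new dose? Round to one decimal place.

Initial rate:
19 mg/min × 60 min/hr = 1140 mg/hr
Concentration = 2565 mg ÷ 50 mL = 51.3 mg/mL
Rate = 1140 mg/hr ÷ 51.3 mg/mL = 22.22222 mL/hr
Volume infused so far = 22.22222 mL/hr × 0.4 hr = 8.888889 mL
Volume remaining = 50 − 8.888889 = 41.11111 mL
New rate:
25.3 mg/min × 60 min/hr = 1518 mg/hr
Rate = 1518 mg/hr ÷ 51.3 mg/mL = 29.59064 mL/hr
Time remaining = 41.11111 mL ÷ 29.59064 mL/hr = 1.389328 hr

1.4 hours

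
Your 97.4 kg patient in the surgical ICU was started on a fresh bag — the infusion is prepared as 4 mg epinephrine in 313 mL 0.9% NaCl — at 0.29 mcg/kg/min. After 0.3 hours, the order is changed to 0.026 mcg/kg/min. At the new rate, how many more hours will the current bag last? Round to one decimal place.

23.0 hours

Initial rate:
Dose = 0.29 mcg/kg/min × 97.4 kg = 28.246 mcg/min
28.246 mcg/min × 60 min/hr = 1694.76 mcg/hr
Concentration = 4 mg ÷ 313 mL = 0.01277955 mg/mL = 12.77955 mcg/mL
Rate = 1694.76 mcg/hr ÷ 12.77955 mcg/mL = 132.615 mL/hr
Volume infused so far = 132.615 mL/hr × 0.3 hr = 39.78449 mL
Volume remaining = 313 − 39.78449 = 273.2155 mL
New rate:
Dose = 0.026 mcg/kg/min × 97.4 kg = 2.5324 mcg/min
2.5324 mcg/min × 60 min/hr = 151.944 mcg/hr
Rate = 151.944 mcg/hr ÷ 12.77955 mcg/mL = 11.88962 mL/hr
Time remaining = 273.2155 mL ÷ 11.88962 mL/hr = 22.97933 hr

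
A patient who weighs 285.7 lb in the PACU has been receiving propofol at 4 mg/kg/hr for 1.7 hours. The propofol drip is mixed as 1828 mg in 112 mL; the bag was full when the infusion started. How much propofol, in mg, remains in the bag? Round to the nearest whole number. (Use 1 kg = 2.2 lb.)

945 mg

Weight = 285.7 lb ÷ 2.2 lb/kg = 129.8636 kg
Dose = 4 mg/kg/hr × 129.8636 kg = 519.4545 mg/hr
Concentration = 1828 mg ÷ 112 mL = 16.32143 mg/mL
Rate = 519.4545 mg/hr ÷ 16.32143 mg/mL = 31.82654 mL/hr
Volume infused = 31.82654 mL/hr × 1.7 hr = 54.10511 mL
Volume remaining = 112 − 54.10511 = 57.89489 mL
Drug remaining = 57.89489 mL × 16.32143 mg/mL = 944.9273 mg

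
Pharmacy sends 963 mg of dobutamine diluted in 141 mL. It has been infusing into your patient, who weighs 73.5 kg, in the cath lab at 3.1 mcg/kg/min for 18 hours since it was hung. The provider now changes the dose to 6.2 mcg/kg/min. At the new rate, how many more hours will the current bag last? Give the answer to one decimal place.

Initial rate:
Dose = 3.1 mcg/kg/min × 73.5 kg = 227.85 mcg/min
227.85 mcg/min × 60 min/hr = 13671 mcg/hr
Concentration = 963 mg ÷ 141 mL = 6.829787 mg/mL = 6829.787 mcg/mL
Rate = 13671 mcg/hr ÷ 6829.787 mcg/mL = 2.001673 mL/hr
Volume infused so far = 2.001673 mL/hr × 18 hr = 36.03011 mL
Volume remaining = 141 − 36.03011 = 104.9699 mL
New rate:
Dose = 6.2 mcg/kg/min × 73.5 kg = 455.7 mcg/min
455.7 mcg/min × 60 min/hr = 27342 mcg/hr
Rate = 27342 mcg/hr ÷ 6829.787 mcg/mL = 4.003346 mL/hr
Time remaining = 104.9699 mL ÷ 4.003346 mL/hr = 26.22054 hr

26.2 hours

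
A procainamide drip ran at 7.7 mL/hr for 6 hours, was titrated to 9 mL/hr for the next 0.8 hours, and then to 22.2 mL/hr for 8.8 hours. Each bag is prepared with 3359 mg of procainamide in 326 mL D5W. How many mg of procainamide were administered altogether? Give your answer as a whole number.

2563 mg

Concentration = 3359 mg ÷ 326 mL = 10.30368 mg/mL
Stage 1: 7.7 mL/hr × 6 hr = 46.2 mL → 46.2 mL × 10.30368 mg/mL = 476.0301 mg
Stage 2: 9 mL/hr × 0.8 hr = 7.2 mL → 7.2 mL × 10.30368 mg/mL = 74.1865 mg
Stage 3: 22.2 mL/hr × 8.8 hr = 195.36 mL → 195.36 mL × 10.30368 mg/mL = 2012.927 mg
Total = 476.0301 + 74.1865 + 2012.927 = 2563.144 mg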